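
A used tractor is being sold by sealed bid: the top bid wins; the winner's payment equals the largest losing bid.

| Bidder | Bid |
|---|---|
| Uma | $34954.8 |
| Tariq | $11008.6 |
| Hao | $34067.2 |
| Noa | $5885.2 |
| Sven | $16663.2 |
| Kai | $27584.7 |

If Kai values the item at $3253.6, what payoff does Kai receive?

$0

Highest bid: Uma at $34954.8, so Uma wins.
Second-highest bid: Hao at $34067.2 — that is the price the winner pays.
Kai did not win, so Kai pays nothing and receives nothing: payoff $0.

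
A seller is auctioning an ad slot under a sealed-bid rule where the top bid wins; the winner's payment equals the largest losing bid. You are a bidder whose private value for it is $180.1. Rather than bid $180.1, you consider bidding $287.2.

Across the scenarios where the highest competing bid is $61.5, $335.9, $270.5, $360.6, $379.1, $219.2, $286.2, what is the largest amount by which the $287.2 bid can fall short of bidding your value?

$61.5: same outcome either way → loss $0.
$335.9: same outcome either way → loss $0.
$270.5: truthful gives $0, deviation gives −$90.4 → loss $90.4.
$360.6: same outcome either way → loss $0.
$379.1: same outcome either way → loss $0.
$219.2: truthful gives $0, deviation gives −$39.1 → loss $39.1.
$286.2: truthful gives $0, deviation gives −$106.1 → loss $106.1.
Maximum loss: $106.1.

$106.1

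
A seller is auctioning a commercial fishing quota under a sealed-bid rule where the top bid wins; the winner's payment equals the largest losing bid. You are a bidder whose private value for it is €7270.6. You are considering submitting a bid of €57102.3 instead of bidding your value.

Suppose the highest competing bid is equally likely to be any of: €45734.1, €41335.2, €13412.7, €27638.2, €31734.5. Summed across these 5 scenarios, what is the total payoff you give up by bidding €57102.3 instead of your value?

The deviation costs you only when the competing bid falls strictly between €7270.6 and €57102.3; elsewhere both bids give the same outcome.
€45734.1: truthful payoff €0, deviation payoff −€38463.5 → loss €38463.5.
€41335.2: truthful payoff €0, deviation payoff −€34064.6 → loss €34064.6.
€13412.7: truthful payoff €0, deviation payoff −€6142.1 → loss €6142.1.
€27638.2: truthful payoff €0, deviation payoff −€20367.6 → loss €20367.6.
€31734.5: truthful payoff €0, deviation payoff −€24463.9 → loss €24463.9.
Total loss = €38463.5 + €34064.6 + €6142.1 + €20367.6 + €24463.9 = €123501.7.

€123501.7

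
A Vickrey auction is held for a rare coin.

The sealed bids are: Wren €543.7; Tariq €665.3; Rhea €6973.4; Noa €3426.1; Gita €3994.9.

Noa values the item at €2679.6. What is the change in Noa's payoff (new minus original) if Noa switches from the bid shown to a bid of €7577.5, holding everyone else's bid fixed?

The highest bid among the other bidders is €6973.4; Noa's bid doesn't change that.
Original bid €3426.1: Noa is not highest (top rival bid is €6973.4); payoff €0.
Alternative bid €7577.5: Noa is highest, pays the top rival bid €6973.4; payoff €2679.6 − €6973.4 = −€4293.8.
Change in payoff = −€4293.8 − (€0) = −€4293.8.

−€4293.8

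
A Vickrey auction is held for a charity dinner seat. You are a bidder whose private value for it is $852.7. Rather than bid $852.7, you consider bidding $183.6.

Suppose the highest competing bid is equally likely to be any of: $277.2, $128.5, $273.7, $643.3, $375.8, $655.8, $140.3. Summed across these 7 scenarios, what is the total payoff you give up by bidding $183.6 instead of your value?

The deviation costs you only when the competing bid falls strictly between $183.6 and $852.7; elsewhere both bids give the same outcome.
$277.2: truthful payoff $575.5, deviation payoff $0 → loss $575.5.
$128.5: outcomes coincide → loss $0.
$273.7: truthful payoff $579, deviation payoff $0 → loss $579.
$643.3: truthful payoff $209.4, deviation payoff $0 → loss $209.4.
$375.8: truthful payoff $476.9, deviation payoff $0 → loss $476.9.
$655.8: truthful payoff $196.9, deviation payoff $0 → loss $196.9.
$140.3: outcomes coincide → loss $0.
Total loss = $575.5 + $579 + $209.4 + $476.9 + $196.9 = $2037.7.
Truthful bidding weakly dominates here: raising your bid can only win items priced above your value, and lowering it can only forfeit items priced below.

$2037.7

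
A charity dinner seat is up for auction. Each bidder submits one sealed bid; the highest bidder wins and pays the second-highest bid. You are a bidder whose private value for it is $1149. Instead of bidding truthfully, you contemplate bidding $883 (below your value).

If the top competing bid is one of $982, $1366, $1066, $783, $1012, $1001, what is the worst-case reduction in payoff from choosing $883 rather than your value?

$982: truthful gives $167, deviation gives $0 → loss $167.
$1366: same outcome either way → loss $0.
$1066: truthful gives $83, deviation gives $0 → loss $83.
$783: same outcome either way → loss $0.
$1012: truthful gives $137, deviation gives $0 → loss $137.
$1001: truthful gives $148, deviation gives $0 → loss $148.
Maximum loss: $167.

$167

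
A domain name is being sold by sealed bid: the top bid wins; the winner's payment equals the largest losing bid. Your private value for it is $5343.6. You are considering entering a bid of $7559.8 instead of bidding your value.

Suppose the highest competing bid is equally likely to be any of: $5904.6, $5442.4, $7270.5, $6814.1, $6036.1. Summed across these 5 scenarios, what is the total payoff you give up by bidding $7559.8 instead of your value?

$4749.7

The deviation costs you only when the competing bid falls strictly between $5343.6 and $7559.8; elsewhere both bids give the same outcome.
$5904.6: truthful payoff $0, deviation payoff −$561 → loss $561.
$5442.4: truthful payoff $0, deviation payoff −$98.8 → loss $98.8.
$7270.5: truthful payoff $0, deviation payoff −$1926.9 → loss $1926.9.
$6814.1: truthful payoff $0, deviation payoff −$1470.5 → loss $1470.5.
$6036.1: truthful payoff $0, deviation payoff −$692.5 → loss $692.5.
Total loss = $561 + $98.8 + $1926.9 + $1470.5 + $692.5 = $4749.7.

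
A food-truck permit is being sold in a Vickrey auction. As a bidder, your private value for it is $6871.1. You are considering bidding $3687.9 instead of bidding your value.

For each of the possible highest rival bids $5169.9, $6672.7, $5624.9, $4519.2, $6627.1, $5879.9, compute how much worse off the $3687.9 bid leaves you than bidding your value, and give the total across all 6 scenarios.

The deviation costs you only when the competing bid falls strictly between $3687.9 and $6871.1; elsewhere both bids give the same outcome.
$5169.9: truthful payoff $1701.2, deviation payoff $0 → loss $1701.2.
$6672.7: truthful payoff $198.4, deviation payoff $0 → loss $198.4.
$5624.9: truthful payoff $1246.2, deviation payoff $0 → loss $1246.2.
$4519.2: truthful payoff $2351.9, deviation payoff $0 → loss $2351.9.
$6627.1: truthful payoff $244, deviation payoff $0 → loss $244.
$5879.9: truthful payoff $991.2, deviation payoff $0 → loss $991.2.
Total loss = $1701.2 + $198.4 + $1246.2 + $2351.9 + $244 + $991.2 = $6732.9.

$6732.9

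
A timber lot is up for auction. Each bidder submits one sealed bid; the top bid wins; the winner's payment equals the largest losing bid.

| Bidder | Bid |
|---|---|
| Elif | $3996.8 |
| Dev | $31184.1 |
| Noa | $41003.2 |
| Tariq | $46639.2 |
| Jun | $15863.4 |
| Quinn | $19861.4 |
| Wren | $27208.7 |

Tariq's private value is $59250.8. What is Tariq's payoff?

$18247.6

Highest bid: Tariq at $46639.2, so Tariq wins.
Second-highest bid: Noa at $41003.2 — that is the price the winner pays.
Tariq's payoff = value − price = $59250.8 − $41003.2 = $18247.6.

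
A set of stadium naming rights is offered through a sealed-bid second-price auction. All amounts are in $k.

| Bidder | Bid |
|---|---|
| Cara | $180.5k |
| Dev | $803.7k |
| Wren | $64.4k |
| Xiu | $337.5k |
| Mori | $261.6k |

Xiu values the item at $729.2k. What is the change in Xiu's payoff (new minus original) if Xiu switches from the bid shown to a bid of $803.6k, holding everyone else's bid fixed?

$0k

The highest bid among the other bidders is $803.7k; Xiu's bid doesn't change that.
Original bid $337.5k: Xiu is not highest (top rival bid is $803.7k); payoff $0k.
Alternative bid $803.6k: Xiu is not highest (top rival bid is $803.7k); payoff $0k.
Change in payoff = $0k − ($0k) = $0k.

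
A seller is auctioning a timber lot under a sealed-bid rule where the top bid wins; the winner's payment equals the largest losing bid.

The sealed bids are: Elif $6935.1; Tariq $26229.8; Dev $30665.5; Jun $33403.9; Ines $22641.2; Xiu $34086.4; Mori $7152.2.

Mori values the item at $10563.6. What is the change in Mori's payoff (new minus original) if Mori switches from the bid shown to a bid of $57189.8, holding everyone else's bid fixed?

−$23522.8

The highest bid among the other bidders is $34086.4; Mori's bid doesn't change that.
Original bid $7152.2: Mori is not highest (top rival bid is $34086.4); payoff $0.
Alternative bid $57189.8: Mori is highest, pays the top rival bid $34086.4; payoff $10563.6 − $34086.4 = −$23522.8.
Change in payoff = −$23522.8 − ($0) = −$23522.8.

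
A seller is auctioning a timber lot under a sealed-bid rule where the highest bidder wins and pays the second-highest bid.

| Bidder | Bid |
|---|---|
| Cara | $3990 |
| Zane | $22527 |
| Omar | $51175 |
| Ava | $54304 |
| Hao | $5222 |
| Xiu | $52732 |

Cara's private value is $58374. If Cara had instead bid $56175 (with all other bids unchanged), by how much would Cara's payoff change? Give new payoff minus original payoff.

The highest bid among the other bidders is $54304; Cara's bid doesn't change that.
Original bid $3990: Cara is not highest (top rival bid is $54304); payoff $0.
Alternative bid $56175: Cara is highest, pays the top rival bid $54304; payoff $58374 − $54304 = $4070.
Change in payoff = $4070 − ($0) = $4070.

$4070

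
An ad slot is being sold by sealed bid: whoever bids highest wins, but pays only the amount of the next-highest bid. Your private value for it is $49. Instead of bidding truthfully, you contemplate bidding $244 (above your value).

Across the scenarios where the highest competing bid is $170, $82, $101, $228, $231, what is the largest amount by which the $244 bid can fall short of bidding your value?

$170: truthful gives $0, deviation gives −$121 → loss $121.
$82: truthful gives $0, deviation gives −$33 → loss $33.
$101: truthful gives $0, deviation gives −$52 → loss $52.
$228: truthful gives $0, deviation gives −$179 → loss $179.
$231: truthful gives $0, deviation gives −$182 → loss $182.
Maximum loss: $182.

$182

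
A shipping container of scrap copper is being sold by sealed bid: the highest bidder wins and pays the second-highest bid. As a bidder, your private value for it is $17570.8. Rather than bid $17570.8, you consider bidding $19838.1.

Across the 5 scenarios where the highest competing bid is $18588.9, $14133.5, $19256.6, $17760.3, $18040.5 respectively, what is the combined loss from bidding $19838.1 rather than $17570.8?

$3363.1

The deviation costs you only when the competing bid falls strictly between $17570.8 and $19838.1; elsewhere both bids give the same outcome.
$18588.9: truthful payoff $0, deviation payoff −$1018.1 → loss $1018.1.
$14133.5: outcomes coincide → loss $0.
$19256.6: truthful payoff $0, deviation payoff −$1685.8 → loss $1685.8.
$17760.3: truthful payoff $0, deviation payoff −$189.5 → loss $189.5.
$18040.5: truthful payoff $0, deviation payoff −$469.7 → loss $469.7.
Total loss = $1018.1 + $1685.8 + $189.5 + $469.7 = $3363.1.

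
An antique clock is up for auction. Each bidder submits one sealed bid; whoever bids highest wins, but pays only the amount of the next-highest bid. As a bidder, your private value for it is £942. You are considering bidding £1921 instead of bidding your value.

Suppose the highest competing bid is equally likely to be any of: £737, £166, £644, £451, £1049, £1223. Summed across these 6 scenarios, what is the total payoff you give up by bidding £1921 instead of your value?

The deviation costs you only when the competing bid falls strictly between £942 and £1921; elsewhere both bids give the same outcome.
£737: outcomes coincide → loss £0.
£166: outcomes coincide → loss £0.
£644: outcomes coincide → loss £0.
£451: outcomes coincide → loss £0.
£1049: truthful payoff £0, deviation payoff −£107 → loss £107.
£1223: truthful payoff £0, deviation payoff −£281 → loss £281.
Total loss = £107 + £281 = £388.
Truthful bidding weakly dominates here: raising your bid can only win items priced above your value, and lowering it can only forfeit items priced below.

£388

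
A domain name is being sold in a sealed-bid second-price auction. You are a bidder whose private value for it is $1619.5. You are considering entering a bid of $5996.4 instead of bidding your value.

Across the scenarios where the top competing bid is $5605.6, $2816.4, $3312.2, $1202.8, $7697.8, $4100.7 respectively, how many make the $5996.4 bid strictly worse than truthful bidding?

4

The deviation hurts exactly when the highest competing bid lies strictly between $1619.5 and $5996.4 — overbidding then wins at a price above your value.
$5605.6: inside the interval → strictly worse (loss $3986.1).
$2816.4: inside the interval → strictly worse (loss $1196.9).
$3312.2: inside the interval → strictly worse (loss $1692.7).
$1202.8: below both → same outcome either way.
$7697.8: above both → same outcome either way.
$4100.7: inside the interval → strictly worse (loss $2481.2).
Count: 4.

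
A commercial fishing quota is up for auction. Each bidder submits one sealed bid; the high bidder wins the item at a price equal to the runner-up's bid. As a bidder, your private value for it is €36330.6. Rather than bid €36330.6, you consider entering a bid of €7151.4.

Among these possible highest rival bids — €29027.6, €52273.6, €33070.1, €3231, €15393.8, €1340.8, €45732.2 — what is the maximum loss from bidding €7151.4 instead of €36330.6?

€20936.8

€29027.6: truthful gives €7303, deviation gives €0 → loss €7303.
€52273.6: same outcome either way → loss €0.
€33070.1: truthful gives €3260.5, deviation gives €0 → loss €3260.5.
€3231: same outcome either way → loss €0.
€15393.8: truthful gives €20936.8, deviation gives €0 → loss €20936.8.
€1340.8: same outcome either way → loss €0.
€45732.2: same outcome either way → loss €0.
Maximum loss: €20936.8.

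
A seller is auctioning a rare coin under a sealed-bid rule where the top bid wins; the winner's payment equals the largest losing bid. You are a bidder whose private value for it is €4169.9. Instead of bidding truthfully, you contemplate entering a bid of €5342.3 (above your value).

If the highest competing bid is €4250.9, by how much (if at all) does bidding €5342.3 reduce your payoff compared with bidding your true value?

Bidding your value €4169.9: you lose (since €4169.9 < €4250.9). Payoff €0.
Bidding €5342.3: you win and pay €4250.9. Payoff €4169.9 − €4250.9 = −€81.
The competing bid €4250.9 lies between your value and your inflated bid, so overbidding wins an item priced above your value.
Loss from deviating = €0 − (−€81) = €81.

€81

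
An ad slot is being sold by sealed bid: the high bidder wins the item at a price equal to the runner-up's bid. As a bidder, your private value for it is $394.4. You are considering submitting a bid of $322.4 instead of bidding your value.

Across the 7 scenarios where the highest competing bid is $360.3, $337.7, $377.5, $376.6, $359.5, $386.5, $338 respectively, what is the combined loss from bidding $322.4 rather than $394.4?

The deviation costs you only when the competing bid falls strictly between $322.4 and $394.4; elsewhere both bids give the same outcome.
$360.3: truthful payoff $34.1, deviation payoff $0 → loss $34.1.
$337.7: truthful payoff $56.7, deviation payoff $0 → loss $56.7.
$377.5: truthful payoff $16.9, deviation payoff $0 → loss $16.9.
$376.6: truthful payoff $17.8, deviation payoff $0 → loss $17.8.
$359.5: truthful payoff $34.9, deviation payoff $0 → loss $34.9.
$386.5: truthful payoff $7.9, deviation payoff $0 → loss $7.9.
$338: truthful payoff $56.4, deviation payoff $0 → loss $56.4.
Total loss = $34.1 + $56.7 + $16.9 + $17.8 + $34.9 + $7.9 + $56.4 = $224.7.

$224.7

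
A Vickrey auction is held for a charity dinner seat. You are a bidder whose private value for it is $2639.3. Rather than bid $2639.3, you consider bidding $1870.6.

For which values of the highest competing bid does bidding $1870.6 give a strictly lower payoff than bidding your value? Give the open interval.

If the competing bid is below $1870.6, both bids win at the same price — no difference.
If it is above $2639.3, both bids lose — no difference.
If it lies strictly between $1870.6 and $2639.3, bidding your value wins at a price below your value (positive payoff) while bidding $1870.6 loses (payoff 0).
So the deviation strictly hurts on the open interval ($1870.6, $2639.3).
Because the price is fixed by the runner-up's bid, deviating from your value can only change a good outcome into a bad one — never the reverse.

($1870.6, $2639.3)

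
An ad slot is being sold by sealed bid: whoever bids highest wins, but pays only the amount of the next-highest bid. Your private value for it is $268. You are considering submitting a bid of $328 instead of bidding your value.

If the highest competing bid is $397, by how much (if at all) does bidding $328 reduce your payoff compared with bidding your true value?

$0

Bidding your value $268: you lose (since $268 < $397). Payoff $0.
Bidding $328: you lose. Payoff $0.
Difference = $0 − $0 = $0; both bids lead to the same outcome because the competing bid is above both your value and your alternative bid.
Truthful bidding weakly dominates here: raising your bid can only win items priced above your value, and lowering it can only forfeit items priced below.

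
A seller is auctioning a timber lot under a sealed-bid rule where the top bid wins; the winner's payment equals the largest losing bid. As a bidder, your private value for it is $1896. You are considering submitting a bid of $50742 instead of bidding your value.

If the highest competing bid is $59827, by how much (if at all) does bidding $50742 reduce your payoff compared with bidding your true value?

Bidding your value $1896: you lose (since $1896 < $59827). Payoff $0.
Bidding $50742: you lose. Payoff $0.
Difference = $0 − $0 = $0; both bids lead to the same outcome because the competing bid is above both your value and your alternative bid.
In a second-price auction your bid sets only whether you win, not what you pay, so bidding your true value is weakly dominant.

$0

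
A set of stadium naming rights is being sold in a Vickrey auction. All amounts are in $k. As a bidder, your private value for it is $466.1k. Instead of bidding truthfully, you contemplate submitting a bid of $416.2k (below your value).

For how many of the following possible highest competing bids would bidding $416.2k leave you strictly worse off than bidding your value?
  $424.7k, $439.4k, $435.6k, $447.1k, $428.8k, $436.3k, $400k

The deviation hurts exactly when the highest competing bid lies strictly between $416.2k and $466.1k — underbidding then forfeits a profitable win.
$424.7k: inside the interval → strictly worse (loss $41.4k).
$439.4k: inside the interval → strictly worse (loss $26.7k).
$435.6k: inside the interval → strictly worse (loss $30.5k).
$447.1k: inside the interval → strictly worse (loss $19k).
$428.8k: inside the interval → strictly worse (loss $37.3k).
$436.3k: inside the interval → strictly worse (loss $29.8k).
$400k: below both → same outcome either way.
Count: 6.

6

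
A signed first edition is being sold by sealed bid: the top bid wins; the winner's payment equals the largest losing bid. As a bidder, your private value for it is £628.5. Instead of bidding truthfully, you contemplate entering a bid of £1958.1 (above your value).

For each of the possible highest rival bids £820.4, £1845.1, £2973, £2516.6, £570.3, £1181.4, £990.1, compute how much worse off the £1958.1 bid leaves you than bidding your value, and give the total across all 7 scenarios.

£2323

The deviation costs you only when the competing bid falls strictly between £628.5 and £1958.1; elsewhere both bids give the same outcome.
£820.4: truthful payoff £0, deviation payoff −£191.9 → loss £191.9.
£1845.1: truthful payoff £0, deviation payoff −£1216.6 → loss £1216.6.
£2973: outcomes coincide → loss £0.
£2516.6: outcomes coincide → loss £0.
£570.3: outcomes coincide → loss £0.
£1181.4: truthful payoff £0, deviation payoff −£552.9 → loss £552.9.
£990.1: truthful payoff £0, deviation payoff −£361.6 → loss £361.6.
Total loss = £191.9 + £1216.6 + £552.9 + £361.6 = £2323.
In a second-price auction your bid sets only whether you win, not what you pay, so bidding your true value is weakly dominant.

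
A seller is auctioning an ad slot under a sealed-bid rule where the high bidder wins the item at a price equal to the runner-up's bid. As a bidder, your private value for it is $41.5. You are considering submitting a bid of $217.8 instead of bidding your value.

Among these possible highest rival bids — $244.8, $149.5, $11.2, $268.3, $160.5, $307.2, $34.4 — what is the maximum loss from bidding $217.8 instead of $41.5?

$244.8: same outcome either way → loss $0.
$149.5: truthful gives $0, deviation gives −$108 → loss $108.
$11.2: same outcome either way → loss $0.
$268.3: same outcome either way → loss $0.
$160.5: truthful gives $0, deviation gives −$119 → loss $119.
$307.2: same outcome either way → loss $0.
$34.4: same outcome either way → loss $0.
Maximum loss: $119.

$119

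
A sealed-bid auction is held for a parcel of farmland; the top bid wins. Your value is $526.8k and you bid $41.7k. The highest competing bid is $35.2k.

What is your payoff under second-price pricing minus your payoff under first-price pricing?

You have the highest bid, so you win under either rule.
Second-price: pay $35.2k → payoff $491.6k.
First-price: pay your own bid $41.7k → payoff $485.1k.
Difference = $491.6k − ($485.1k) = $6.5k.

$6.5k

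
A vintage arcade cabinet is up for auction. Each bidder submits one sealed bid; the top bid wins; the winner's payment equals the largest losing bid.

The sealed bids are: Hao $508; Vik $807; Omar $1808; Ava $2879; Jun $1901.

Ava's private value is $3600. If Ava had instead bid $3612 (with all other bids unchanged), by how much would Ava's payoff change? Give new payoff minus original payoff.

The highest bid among the other bidders is $1901; Ava's bid doesn't change that.
Original bid $2879: Ava is highest, pays the top rival bid $1901; payoff $3600 − $1901 = $1699.
Alternative bid $3612: Ava is highest, pays the top rival bid $1901; payoff $3600 − $1901 = $1699.
Change in payoff = $1699 − ($1699) = $0.

$0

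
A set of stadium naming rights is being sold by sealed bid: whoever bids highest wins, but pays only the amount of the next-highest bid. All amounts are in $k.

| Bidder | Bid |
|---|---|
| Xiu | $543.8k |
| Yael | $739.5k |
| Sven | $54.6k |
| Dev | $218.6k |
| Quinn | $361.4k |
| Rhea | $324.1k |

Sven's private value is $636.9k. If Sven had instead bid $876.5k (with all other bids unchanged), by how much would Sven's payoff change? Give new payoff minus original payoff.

The highest bid among the other bidders is $739.5k; Sven's bid doesn't change that.
Original bid $54.6k: Sven is not highest (top rival bid is $739.5k); payoff $0k.
Alternative bid $876.5k: Sven is highest, pays the top rival bid $739.5k; payoff $636.9k − $739.5k = −$102.6k.
Change in payoff = −$102.6k − ($0k) = −$102.6k.

−$102.6k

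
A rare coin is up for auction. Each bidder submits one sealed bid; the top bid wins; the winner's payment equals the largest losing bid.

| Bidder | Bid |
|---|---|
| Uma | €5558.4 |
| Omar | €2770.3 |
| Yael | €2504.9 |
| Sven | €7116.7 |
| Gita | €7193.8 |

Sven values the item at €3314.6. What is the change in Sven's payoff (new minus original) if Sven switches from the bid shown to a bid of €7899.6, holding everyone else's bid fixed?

−€3879.2

The highest bid among the other bidders is €7193.8; Sven's bid doesn't change that.
Original bid €7116.7: Sven is not highest (top rival bid is €7193.8); payoff €0.
Alternative bid €7899.6: Sven is highest, pays the top rival bid €7193.8; payoff €3314.6 − €7193.8 = −€3879.2.
Change in payoff = −€3879.2 − (€0) = −€3879.2.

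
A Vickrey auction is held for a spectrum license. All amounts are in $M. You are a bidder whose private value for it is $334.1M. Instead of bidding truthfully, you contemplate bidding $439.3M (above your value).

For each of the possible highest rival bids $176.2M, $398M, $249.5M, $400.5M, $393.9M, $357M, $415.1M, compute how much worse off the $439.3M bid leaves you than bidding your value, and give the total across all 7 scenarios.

$294M

The deviation costs you only when the competing bid falls strictly between $334.1M and $439.3M; elsewhere both bids give the same outcome.
$176.2M: outcomes coincide → loss $0M.
$398M: truthful payoff $0M, deviation payoff −$63.9M → loss $63.9M.
$249.5M: outcomes coincide → loss $0M.
$400.5M: truthful payoff $0M, deviation payoff −$66.4M → loss $66.4M.
$393.9M: truthful payoff $0M, deviation payoff −$59.8M → loss $59.8M.
$357M: truthful payoff $0M, deviation payoff −$22.9M → loss $22.9M.
$415.1M: truthful payoff $0M, deviation payoff −$81M → loss $81M.
Total loss = $63.9M + $66.4M + $59.8M + $22.9M + $81M = $294M.
Truthful bidding weakly dominates here: raising your bid can only win items priced above your value, and lowering it can only forfeit items priced below.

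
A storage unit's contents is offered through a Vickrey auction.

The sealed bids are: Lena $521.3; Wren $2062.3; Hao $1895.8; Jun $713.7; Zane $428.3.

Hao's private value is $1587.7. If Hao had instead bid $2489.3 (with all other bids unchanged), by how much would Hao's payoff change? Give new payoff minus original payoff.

−$474.6

The highest bid among the other bidders is $2062.3; Hao's bid doesn't change that.
Original bid $1895.8: Hao is not highest (top rival bid is $2062.3); payoff $0.
Alternative bid $2489.3: Hao is highest, pays the top rival bid $2062.3; payoff $1587.7 − $2062.3 = −$474.6.
Change in payoff = −$474.6 − ($0) = −$474.6.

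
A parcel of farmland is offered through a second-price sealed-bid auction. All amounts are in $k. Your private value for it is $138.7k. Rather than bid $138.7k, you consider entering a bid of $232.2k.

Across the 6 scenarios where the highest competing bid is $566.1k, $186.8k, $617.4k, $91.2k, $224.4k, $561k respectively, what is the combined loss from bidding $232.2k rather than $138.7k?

$133.8k

The deviation costs you only when the competing bid falls strictly between $138.7k and $232.2k; elsewhere both bids give the same outcome.
$566.1k: outcomes coincide → loss $0k.
$186.8k: truthful payoff $0k, deviation payoff −$48.1k → loss $48.1k.
$617.4k: outcomes coincide → loss $0k.
$91.2k: outcomes coincide → loss $0k.
$224.4k: truthful payoff $0k, deviation payoff −$85.7k → loss $85.7k.
$561k: outcomes coincide → loss $0k.
Total loss = $48.1k + $85.7k = $133.8k.
Truthful bidding weakly dominates here: raising your bid can only win items priced above your value, and lowering it can only forfeit items priced below.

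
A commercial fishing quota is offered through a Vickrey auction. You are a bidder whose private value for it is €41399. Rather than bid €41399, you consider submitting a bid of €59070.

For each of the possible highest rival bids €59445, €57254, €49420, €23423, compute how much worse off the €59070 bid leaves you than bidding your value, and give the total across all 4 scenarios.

€23876

The deviation costs you only when the competing bid falls strictly between €41399 and €59070; elsewhere both bids give the same outcome.
€59445: outcomes coincide → loss €0.
€57254: truthful payoff €0, deviation payoff −€15855 → loss €15855.
€49420: truthful payoff €0, deviation payoff −€8021 → loss €8021.
€23423: outcomes coincide → loss €0.
Total loss = €15855 + €8021 = €23876.
Because the price is fixed by the runner-up's bid, deviating from your value can only change a good outcome into a bad one — never the reverse.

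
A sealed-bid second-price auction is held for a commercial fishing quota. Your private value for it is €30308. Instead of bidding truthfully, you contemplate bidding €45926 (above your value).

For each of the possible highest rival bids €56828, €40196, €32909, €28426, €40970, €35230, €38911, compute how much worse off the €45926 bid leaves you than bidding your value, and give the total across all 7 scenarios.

€36676

The deviation costs you only when the competing bid falls strictly between €30308 and €45926; elsewhere both bids give the same outcome.
€56828: outcomes coincide → loss €0.
€40196: truthful payoff €0, deviation payoff −€9888 → loss €9888.
€32909: truthful payoff €0, deviation payoff −€2601 → loss €2601.
€28426: outcomes coincide → loss €0.
€40970: truthful payoff €0, deviation payoff −€10662 → loss €10662.
€35230: truthful payoff €0, deviation payoff −€4922 → loss €4922.
€38911: truthful payoff €0, deviation payoff −€8603 → loss €8603.
Total loss = €9888 + €2601 + €10662 + €4922 + €8603 = €36676.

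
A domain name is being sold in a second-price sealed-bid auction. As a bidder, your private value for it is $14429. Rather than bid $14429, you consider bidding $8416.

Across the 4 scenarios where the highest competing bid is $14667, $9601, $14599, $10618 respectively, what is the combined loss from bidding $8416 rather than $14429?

The deviation costs you only when the competing bid falls strictly between $8416 and $14429; elsewhere both bids give the same outcome.
$14667: outcomes coincide → loss $0.
$9601: truthful payoff $4828, deviation payoff $0 → loss $4828.
$14599: outcomes coincide → loss $0.
$10618: truthful payoff $3811, deviation payoff $0 → loss $3811.
Total loss = $4828 + $3811 = $8639.
Truthful bidding weakly dominates here: raising your bid can only win items priced above your value, and lowering it can only forfeit items priced below.

$8639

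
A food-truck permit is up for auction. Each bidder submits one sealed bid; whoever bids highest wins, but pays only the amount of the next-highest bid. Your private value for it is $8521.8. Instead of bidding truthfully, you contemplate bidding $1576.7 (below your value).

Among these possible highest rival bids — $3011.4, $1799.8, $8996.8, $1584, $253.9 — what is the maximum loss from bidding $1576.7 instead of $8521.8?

$6937.8

$3011.4: truthful gives $5510.4, deviation gives $0 → loss $5510.4.
$1799.8: truthful gives $6722, deviation gives $0 → loss $6722.
$8996.8: same outcome either way → loss $0.
$1584: truthful gives $6937.8, deviation gives $0 → loss $6937.8.
$253.9: same outcome either way → loss $0.
Maximum loss: $6937.8.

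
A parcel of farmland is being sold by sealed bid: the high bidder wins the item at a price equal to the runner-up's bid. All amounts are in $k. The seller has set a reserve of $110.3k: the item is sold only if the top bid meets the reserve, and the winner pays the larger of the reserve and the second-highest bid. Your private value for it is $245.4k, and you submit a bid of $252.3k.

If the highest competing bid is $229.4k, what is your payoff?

Your bid $252.3k is the highest and exceeds the reserve.
Price = max(second-highest bid, reserve) = max($229.4k, $110.3k) = $229.4k.
Payoff = $245.4k − $229.4k = $16k.

$16k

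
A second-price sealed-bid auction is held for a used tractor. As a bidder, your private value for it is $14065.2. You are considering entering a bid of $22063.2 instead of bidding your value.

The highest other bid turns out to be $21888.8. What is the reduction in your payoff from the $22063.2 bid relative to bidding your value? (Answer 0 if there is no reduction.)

Bidding your value $14065.2: you lose (since $14065.2 < $21888.8). Payoff $0.
Bidding $22063.2: you win and pay $21888.8. Payoff $14065.2 − $21888.8 = −$7823.6.
The competing bid $21888.8 lies between your value and your inflated bid, so overbidding wins an item priced above your value.
Loss from deviating = $0 − (−$7823.6) = $7823.6.

$7823.6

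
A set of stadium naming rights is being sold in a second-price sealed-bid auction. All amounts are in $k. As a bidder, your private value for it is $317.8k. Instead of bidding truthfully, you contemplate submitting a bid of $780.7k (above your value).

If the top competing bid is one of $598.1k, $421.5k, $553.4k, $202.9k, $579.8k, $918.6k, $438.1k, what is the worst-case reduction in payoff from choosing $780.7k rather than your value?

$280.3k

$598.1k: truthful gives $0k, deviation gives −$280.3k → loss $280.3k.
$421.5k: truthful gives $0k, deviation gives −$103.7k → loss $103.7k.
$553.4k: truthful gives $0k, deviation gives −$235.6k → loss $235.6k.
$202.9k: same outcome either way → loss $0k.
$579.8k: truthful gives $0k, deviation gives −$262k → loss $262k.
$918.6k: same outcome either way → loss $0k.
$438.1k: truthful gives $0k, deviation gives −$120.3k → loss $120.3k.
Maximum loss: $280.3k.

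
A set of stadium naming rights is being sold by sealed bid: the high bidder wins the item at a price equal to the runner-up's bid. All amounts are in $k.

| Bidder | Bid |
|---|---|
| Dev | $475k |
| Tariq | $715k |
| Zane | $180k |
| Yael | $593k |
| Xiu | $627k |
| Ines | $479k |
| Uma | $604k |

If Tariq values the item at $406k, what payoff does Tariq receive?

Highest bid: Tariq at $715k, so Tariq wins.
Second-highest bid: Xiu at $627k — that is the price the winner pays.
Tariq's payoff = value − price = $406k − $627k = −$221k.

−$221k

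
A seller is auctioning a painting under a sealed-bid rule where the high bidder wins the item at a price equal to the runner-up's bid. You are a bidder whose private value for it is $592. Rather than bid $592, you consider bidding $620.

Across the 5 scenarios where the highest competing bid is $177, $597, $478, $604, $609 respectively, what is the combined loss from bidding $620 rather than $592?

The deviation costs you only when the competing bid falls strictly between $592 and $620; elsewhere both bids give the same outcome.
$177: outcomes coincide → loss $0.
$597: truthful payoff $0, deviation payoff −$5 → loss $5.
$478: outcomes coincide → loss $0.
$604: truthful payoff $0, deviation payoff −$12 → loss $12.
$609: truthful payoff $0, deviation payoff −$17 → loss $17.
Total loss = $5 + $12 + $17 = $34.

$34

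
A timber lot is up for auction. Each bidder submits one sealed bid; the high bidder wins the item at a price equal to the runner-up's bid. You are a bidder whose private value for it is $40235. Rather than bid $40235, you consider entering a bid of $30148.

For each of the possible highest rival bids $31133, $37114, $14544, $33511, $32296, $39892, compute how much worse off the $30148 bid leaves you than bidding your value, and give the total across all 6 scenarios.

$27229

The deviation costs you only when the competing bid falls strictly between $30148 and $40235; elsewhere both bids give the same outcome.
$31133: truthful payoff $9102, deviation payoff $0 → loss $9102.
$37114: truthful payoff $3121, deviation payoff $0 → loss $3121.
$14544: outcomes coincide → loss $0.
$33511: truthful payoff $6724, deviation payoff $0 → loss $6724.
$32296: truthful payoff $7939, deviation payoff $0 → loss $7939.
$39892: truthful payoff $343, deviation payoff $0 → loss $343.
Total loss = $9102 + $3121 + $6724 + $7939 + $343 = $27229.
Truthful bidding weakly dominates here: raising your bid can only win items priced above your value, and lowering it can only forfeit items priced below.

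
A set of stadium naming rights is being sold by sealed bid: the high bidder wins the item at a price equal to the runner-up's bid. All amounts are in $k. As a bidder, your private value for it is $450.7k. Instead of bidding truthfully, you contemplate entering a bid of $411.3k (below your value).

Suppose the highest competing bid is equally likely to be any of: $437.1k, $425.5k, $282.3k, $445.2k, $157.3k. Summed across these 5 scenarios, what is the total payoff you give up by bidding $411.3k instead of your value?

The deviation costs you only when the competing bid falls strictly between $411.3k and $450.7k; elsewhere both bids give the same outcome.
$437.1k: truthful payoff $13.6k, deviation payoff $0k → loss $13.6k.
$425.5k: truthful payoff $25.2k, deviation payoff $0k → loss $25.2k.
$282.3k: outcomes coincide → loss $0k.
$445.2k: truthful payoff $5.5k, deviation payoff $0k → loss $5.5k.
$157.3k: outcomes coincide → loss $0k.
Total loss = $13.6k + $25.2k + $5.5k = $44.3k.

$44.3k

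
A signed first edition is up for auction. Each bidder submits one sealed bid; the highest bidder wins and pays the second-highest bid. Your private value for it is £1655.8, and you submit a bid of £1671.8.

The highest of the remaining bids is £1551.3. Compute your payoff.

Your bid £1671.8 exceeds the highest competing bid £1551.3, so you win.
In a second-price auction the winner pays the second-highest bid, £1551.3.
Payoff = value − price = £1655.8 − £1551.3 = £104.5.

£104.5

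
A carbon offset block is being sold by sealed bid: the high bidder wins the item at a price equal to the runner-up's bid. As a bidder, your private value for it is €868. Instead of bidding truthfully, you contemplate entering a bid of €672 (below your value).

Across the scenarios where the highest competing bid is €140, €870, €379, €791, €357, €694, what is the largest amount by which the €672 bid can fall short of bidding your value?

€140: same outcome either way → loss €0.
€870: same outcome either way → loss €0.
€379: same outcome either way → loss €0.
€791: truthful gives €77, deviation gives €0 → loss €77.
€357: same outcome either way → loss €0.
€694: truthful gives €174, deviation gives €0 → loss €174.
Maximum loss: €174.

€174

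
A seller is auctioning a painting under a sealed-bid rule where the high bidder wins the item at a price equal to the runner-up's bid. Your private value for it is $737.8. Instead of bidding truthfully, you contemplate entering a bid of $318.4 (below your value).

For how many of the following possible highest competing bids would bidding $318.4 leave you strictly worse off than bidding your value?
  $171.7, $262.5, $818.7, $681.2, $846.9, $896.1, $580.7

2

The deviation hurts exactly when the highest competing bid lies strictly between $318.4 and $737.8 — underbidding then forfeits a profitable win.
$171.7: below both → same outcome either way.
$262.5: below both → same outcome either way.
$818.7: above both → same outcome either way.
$681.2: inside the interval → strictly worse (loss $56.6).
$846.9: above both → same outcome either way.
$896.1: above both → same outcome either way.
$580.7: inside the interval → strictly worse (loss $157.1).
Count: 2.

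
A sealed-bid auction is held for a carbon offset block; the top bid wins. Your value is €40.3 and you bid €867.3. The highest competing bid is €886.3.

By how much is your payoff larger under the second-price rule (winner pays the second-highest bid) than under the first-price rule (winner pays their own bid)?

Your bid €867.3 is below €886.3, so you lose under either rule.
Payoff is €0 in both cases; difference = €0.

€0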